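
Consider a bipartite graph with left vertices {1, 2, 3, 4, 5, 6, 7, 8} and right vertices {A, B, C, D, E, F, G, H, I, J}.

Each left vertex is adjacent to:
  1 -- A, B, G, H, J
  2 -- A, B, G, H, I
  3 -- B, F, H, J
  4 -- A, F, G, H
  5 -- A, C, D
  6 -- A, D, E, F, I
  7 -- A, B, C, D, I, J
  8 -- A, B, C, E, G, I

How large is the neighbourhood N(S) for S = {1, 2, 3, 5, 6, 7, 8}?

The union of neighbours of {1, 2, 3, 5, 6, 7, 8} is {A, B, C, D, E, F, G, H, I, J}, which has 10 elements.
Since |N(S)| = 10 ≥ |S| = 7, Hall's condition holds for this subset.

10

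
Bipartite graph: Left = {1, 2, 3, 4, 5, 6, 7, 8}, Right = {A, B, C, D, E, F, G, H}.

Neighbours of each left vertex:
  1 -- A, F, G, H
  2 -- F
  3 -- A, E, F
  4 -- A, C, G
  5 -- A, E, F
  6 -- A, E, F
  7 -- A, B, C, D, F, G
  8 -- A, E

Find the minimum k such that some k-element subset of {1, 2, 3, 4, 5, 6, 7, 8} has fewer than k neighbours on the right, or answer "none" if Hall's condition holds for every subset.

4

Take S = {2, 3, 5, 6}. Its neighbourhood is {A, E, F}, so |N(S)| = 3 < |S| = 4.
Every subset of size less than 4 has at least as many neighbours as members, so 4 is the minimum.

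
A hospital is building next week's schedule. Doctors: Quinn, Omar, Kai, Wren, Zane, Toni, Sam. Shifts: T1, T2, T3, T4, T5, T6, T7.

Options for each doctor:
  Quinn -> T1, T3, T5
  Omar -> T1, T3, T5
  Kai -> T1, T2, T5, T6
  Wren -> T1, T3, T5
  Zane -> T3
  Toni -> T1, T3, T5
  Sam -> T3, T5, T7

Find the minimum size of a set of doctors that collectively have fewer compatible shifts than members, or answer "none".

Take S = {Quinn, Omar, Wren, Zane}. Its neighbourhood is {T1, T3, T5}, so |N(S)| = 3 < |S| = 4.
Every subset of size less than 4 has at least as many neighbours as members, so 4 is the minimum.

4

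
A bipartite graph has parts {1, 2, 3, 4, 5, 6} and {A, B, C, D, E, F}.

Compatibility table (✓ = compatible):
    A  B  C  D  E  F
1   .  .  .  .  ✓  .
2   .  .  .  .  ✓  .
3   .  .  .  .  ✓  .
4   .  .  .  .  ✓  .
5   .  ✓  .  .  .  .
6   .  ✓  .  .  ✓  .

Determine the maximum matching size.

For example, pair 1→E, 5→B.
The set {1, 2, 3, 4, 5, 6} has only 2 neighbours ({B, E}), so by Hall's theorem at most 2 of the 6 left vertices can be matched.

2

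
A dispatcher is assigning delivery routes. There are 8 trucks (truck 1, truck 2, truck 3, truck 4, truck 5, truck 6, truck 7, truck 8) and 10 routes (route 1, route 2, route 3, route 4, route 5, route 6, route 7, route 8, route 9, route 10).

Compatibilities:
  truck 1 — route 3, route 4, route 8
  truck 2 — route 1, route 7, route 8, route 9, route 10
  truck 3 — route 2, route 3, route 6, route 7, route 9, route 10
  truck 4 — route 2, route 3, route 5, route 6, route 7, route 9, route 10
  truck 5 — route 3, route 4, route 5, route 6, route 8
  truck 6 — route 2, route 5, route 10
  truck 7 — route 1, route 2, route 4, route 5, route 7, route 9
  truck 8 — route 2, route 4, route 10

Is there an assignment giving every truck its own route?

Yes

A valid assignment of size 8: truck 1–route 4, truck 2–route 8, truck 3–route 7, truck 4–route 3, truck 5–route 6, truck 6–route 10, truck 7–route 9, truck 8–route 2.
All 8 trucks are covered.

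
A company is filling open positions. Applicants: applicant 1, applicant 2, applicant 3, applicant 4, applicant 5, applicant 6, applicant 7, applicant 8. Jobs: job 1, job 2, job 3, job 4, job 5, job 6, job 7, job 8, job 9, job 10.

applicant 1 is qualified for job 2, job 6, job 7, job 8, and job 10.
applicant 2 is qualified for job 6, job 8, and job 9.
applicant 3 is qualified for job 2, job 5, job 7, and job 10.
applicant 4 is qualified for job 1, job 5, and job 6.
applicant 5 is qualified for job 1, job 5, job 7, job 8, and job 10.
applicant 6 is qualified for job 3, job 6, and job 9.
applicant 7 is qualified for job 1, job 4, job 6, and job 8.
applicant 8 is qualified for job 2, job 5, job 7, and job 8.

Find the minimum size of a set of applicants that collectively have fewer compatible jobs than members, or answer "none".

A matching saturating every applicant exists, for instance applicant 1→job 7, applicant 2→job 9, applicant 3→job 10, applicant 4→job 1, applicant 5→job 5, applicant 6→job 3, applicant 7→job 6, applicant 8→job 2.
By Hall's marriage theorem, this means |N(S)| ≥ |S| for every subset S, so no violating subset exists.

none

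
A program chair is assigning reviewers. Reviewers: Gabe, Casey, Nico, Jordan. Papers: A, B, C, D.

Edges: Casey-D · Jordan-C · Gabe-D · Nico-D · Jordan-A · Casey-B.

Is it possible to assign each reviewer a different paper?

No

The set {Gabe, Nico} has only 1 neighbour ({D}), so by Hall's theorem at most 3 of the 4 reviewers can be matched.
Hence no matching covers every reviewer.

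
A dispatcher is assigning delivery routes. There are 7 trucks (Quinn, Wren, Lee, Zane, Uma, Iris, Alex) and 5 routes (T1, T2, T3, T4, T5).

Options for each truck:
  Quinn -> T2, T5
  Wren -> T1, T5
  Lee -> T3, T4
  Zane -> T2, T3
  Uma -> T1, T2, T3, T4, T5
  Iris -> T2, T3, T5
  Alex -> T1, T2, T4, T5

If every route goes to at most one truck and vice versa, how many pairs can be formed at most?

A valid assignment of size 5: Quinn–T5, Wren–T1, Lee–T3, Zane–T2, Uma–T4.
The set {Quinn, Wren, Lee, Zane, Uma, Iris, Alex} has only 5 neighbours ({T1, T2, T3, T4, T5}), so by Hall's theorem at most 5 of the 7 trucks can be matched.

5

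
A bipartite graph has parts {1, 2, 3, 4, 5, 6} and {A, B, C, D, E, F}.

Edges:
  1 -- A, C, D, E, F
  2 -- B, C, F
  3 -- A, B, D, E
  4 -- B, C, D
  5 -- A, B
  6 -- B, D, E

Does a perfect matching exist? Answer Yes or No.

One maximum matching: 1-E, 2-F, 3-D, 4-C, 5-A, 6-B.
Every left vertex is matched, so this is a perfect matching.

Yes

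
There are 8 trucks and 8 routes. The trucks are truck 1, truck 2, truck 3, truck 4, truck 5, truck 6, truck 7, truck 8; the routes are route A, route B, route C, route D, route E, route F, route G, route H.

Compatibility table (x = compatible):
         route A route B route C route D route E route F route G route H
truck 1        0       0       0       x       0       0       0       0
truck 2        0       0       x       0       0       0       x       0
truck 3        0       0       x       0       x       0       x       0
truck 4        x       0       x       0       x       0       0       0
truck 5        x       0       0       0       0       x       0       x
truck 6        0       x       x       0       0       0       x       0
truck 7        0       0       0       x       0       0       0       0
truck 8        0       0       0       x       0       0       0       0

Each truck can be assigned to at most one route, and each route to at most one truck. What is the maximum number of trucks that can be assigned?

6

For example, pair truck 1–route D, truck 2–route C, truck 3–route G, truck 4–route E, truck 5–route F, truck 6–route B.
The set {truck 1, truck 7, truck 8} has only 1 neighbour ({route D}), so by Hall's theorem at most 6 of the 8 trucks can be matched.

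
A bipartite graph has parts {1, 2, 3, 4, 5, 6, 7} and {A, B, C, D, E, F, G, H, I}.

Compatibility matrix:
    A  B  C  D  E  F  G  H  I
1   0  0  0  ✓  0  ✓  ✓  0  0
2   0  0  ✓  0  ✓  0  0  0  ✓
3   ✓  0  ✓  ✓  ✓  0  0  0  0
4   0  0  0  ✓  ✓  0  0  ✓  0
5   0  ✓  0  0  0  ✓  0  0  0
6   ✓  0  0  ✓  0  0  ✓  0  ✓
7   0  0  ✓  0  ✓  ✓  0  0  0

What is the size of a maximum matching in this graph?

One maximum matching: 1-F, 2-C, 3-D, 4-H, 5-B, 6-I, 7-E.
All 7 left vertices are matched, so no larger matching exists.

7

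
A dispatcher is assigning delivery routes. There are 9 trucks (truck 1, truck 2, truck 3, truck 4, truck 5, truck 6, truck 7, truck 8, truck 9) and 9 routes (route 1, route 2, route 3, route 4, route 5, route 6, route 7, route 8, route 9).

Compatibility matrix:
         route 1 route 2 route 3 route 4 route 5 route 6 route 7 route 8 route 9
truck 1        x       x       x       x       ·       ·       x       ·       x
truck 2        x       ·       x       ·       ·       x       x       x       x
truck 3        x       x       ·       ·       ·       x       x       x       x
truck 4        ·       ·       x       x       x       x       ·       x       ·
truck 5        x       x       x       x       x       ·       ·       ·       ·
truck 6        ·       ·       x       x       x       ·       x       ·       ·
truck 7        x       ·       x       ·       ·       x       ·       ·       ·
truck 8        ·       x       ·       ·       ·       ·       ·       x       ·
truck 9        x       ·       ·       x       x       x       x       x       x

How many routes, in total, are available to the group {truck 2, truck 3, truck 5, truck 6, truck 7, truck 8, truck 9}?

The union of neighbours of {truck 2, truck 3, truck 5, truck 6, truck 7, truck 8, truck 9} is {route 1, route 2, route 3, route 4, route 5, route 6, route 7, route 8, route 9}, which has 9 elements.
Since |N(S)| = 9 ≥ |S| = 7, Hall's condition holds for this subset.

9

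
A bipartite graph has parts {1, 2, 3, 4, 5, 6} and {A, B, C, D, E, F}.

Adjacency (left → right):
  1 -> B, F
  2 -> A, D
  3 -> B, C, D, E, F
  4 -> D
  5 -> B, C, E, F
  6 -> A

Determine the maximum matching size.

5

A valid assignment of size 5: 1–F, 2–A, 3–E, 4–D, 5–B.
The set {2, 4, 6} has only 2 neighbours ({A, D}), so by Hall's theorem at most 5 of the 6 left vertices can be matched.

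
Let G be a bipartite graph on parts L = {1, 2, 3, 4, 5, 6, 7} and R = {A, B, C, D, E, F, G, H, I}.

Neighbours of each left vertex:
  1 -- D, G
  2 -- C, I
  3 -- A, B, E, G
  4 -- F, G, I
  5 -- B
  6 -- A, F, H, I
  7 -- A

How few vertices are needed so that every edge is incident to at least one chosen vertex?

{1, 2, 3, 4, 5, 6, 7} is a vertex cover of size 7: every edge has an endpoint in this set.
No smaller cover exists because 1–G, 2–C, 3–E, 4–F, 5–B, 6–I, 7–A is a matching of size 7, and a cover must include an endpoint of each of these disjoint edges (König's theorem).

7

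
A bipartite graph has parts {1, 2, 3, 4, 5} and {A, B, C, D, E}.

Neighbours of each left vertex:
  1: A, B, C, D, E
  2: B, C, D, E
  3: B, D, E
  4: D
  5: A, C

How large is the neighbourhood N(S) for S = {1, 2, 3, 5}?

5

The union of neighbours of {1, 2, 3, 5} is {A, B, C, D, E}, which has 5 elements.
Since |N(S)| = 5 ≥ |S| = 4, Hall's condition holds for this subset.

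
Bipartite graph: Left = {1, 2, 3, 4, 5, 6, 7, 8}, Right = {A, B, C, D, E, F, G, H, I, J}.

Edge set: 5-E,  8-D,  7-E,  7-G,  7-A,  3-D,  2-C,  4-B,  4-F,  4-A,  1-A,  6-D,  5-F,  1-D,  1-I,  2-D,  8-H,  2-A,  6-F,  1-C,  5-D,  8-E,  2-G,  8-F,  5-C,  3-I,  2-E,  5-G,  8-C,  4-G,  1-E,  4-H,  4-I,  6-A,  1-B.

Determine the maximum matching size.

A valid assignment of size 8: 1-B, 2-A, 3-I, 4-H, 5-F, 6-D, 7-G, 8-E.
All 8 left vertices are matched, so no larger matching exists.

8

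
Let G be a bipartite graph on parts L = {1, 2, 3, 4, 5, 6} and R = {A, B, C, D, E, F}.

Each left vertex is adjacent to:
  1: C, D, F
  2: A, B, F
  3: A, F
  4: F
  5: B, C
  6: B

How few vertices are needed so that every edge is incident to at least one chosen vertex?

A maximum matching has 5 edges (e.g. 1–D, 2–B, 3–A, 4–F, 5–C).
By König's theorem the minimum vertex cover has the same size. One such cover is {1, 5, A, B, F}.

5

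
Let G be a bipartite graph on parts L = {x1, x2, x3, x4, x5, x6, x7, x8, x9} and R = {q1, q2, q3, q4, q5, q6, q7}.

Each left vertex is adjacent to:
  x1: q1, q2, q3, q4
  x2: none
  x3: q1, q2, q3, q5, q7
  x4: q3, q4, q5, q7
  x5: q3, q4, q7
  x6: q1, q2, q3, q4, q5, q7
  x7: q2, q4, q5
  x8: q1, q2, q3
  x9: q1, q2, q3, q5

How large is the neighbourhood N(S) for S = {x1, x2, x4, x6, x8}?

The union of neighbours of {x1, x2, x4, x6, x8} is {q1, q2, q3, q4, q5, q7}, which has 6 elements.
Since |N(S)| = 6 ≥ |S| = 5, Hall's condition holds for this subset.

6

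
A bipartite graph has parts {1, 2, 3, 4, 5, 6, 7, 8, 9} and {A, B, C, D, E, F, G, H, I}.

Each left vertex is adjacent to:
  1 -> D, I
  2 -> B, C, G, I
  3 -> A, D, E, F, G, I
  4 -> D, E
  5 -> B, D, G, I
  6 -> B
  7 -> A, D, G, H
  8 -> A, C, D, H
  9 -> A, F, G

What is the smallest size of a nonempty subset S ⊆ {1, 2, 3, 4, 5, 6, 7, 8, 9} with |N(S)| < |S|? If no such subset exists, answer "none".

A matching saturating every left vertex exists, for instance 1→I, 2→G, 3→A, 4→E, 5→D, 6→B, 7→H, 8→C, 9→F.
By Hall's marriage theorem, this means |N(S)| ≥ |S| for every subset S, so no violating subset exists.

none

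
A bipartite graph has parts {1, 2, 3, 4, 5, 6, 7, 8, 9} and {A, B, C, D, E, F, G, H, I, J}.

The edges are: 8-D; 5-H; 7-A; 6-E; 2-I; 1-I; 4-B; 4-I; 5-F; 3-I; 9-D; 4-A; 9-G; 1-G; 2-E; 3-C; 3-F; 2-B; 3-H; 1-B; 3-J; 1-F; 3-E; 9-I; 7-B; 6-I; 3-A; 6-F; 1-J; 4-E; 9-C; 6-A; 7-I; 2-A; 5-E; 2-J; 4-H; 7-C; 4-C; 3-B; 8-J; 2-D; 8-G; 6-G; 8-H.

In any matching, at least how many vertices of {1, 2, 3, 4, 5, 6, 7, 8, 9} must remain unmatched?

0

One maximum matching: 1–J, 2–E, 3–B, 4–H, 5–F, 6–A, 7–I, 8–D, 9–G.
This saturates every left vertex, so 9 is the maximum.
That matches 9 of the 9, leaving 0 unmatched; no matching can do better.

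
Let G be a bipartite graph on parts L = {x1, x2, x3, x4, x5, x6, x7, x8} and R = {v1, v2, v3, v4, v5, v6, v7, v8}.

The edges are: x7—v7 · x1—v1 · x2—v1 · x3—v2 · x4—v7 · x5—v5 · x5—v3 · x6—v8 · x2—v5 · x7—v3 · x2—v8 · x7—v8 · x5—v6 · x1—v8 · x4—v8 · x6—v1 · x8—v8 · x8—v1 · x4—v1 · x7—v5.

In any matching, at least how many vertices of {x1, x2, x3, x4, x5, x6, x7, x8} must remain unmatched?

One maximum matching: x1–v8, x2–v5, x3–v2, x4–v7, x5–v6, x6–v1, x7–v3.
The set {x1, x6, x8} has only 2 neighbours ({v1, v8}), so by Hall's theorem at most 7 of the 8 left vertices can be matched.
That matches 7 of the 8, leaving 1 unmatched; no matching can do better.

1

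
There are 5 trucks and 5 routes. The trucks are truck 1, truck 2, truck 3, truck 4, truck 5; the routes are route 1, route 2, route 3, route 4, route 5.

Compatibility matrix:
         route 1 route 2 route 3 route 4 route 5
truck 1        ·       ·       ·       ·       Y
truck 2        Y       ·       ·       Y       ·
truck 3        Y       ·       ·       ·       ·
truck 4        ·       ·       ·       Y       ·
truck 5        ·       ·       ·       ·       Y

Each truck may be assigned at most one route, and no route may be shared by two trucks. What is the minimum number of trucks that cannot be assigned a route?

One maximum matching: truck 1→route 5, truck 2→route 4, truck 3→route 1.
The set {truck 1, truck 2, truck 3, truck 4, truck 5} has only 3 neighbours ({route 1, route 4, route 5}), so by Hall's theorem at most 3 of the 5 trucks can be matched.
That matches 3 of the 5, leaving 2 unmatched; no matching can do better.

2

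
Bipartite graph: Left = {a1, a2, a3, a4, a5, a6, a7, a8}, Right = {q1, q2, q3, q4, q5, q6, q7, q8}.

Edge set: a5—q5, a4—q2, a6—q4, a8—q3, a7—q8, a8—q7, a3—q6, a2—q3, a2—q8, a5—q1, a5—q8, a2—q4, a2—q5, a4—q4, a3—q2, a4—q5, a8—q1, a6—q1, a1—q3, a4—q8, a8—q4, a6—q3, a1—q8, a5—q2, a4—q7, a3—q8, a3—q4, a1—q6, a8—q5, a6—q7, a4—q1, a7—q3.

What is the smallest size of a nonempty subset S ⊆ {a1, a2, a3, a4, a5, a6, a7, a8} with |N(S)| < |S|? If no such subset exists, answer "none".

none

A matching saturating every left vertex exists, for instance a1→q6, a2→q8, a3→q2, a4→q1, a5→q5, a6→q7, a7→q3, a8→q4.
By Hall's marriage theorem, this means |N(S)| ≥ |S| for every subset S, so no violating subset exists.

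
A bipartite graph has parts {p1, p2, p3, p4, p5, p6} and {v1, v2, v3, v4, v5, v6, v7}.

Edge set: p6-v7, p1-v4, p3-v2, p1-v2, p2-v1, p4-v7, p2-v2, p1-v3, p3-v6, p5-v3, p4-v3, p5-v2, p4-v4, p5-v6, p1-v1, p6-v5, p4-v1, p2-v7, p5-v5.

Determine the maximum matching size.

One maximum matching: p1→v4, p2→v2, p3→v6, p4→v1, p5→v3, p6→v7.
All 6 left vertices are matched, so no larger matching exists.

6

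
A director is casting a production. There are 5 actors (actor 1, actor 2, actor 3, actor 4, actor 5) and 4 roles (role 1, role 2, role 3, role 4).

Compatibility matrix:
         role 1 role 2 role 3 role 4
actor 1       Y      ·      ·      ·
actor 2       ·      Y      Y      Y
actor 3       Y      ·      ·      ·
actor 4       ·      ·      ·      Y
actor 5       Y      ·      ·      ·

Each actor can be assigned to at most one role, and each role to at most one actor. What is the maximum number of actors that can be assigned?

A valid assignment of size 3: actor 1–role 1, actor 2–role 3, actor 4–role 4.
The set {actor 1, actor 3, actor 5} has only 1 neighbour ({role 1}), so by Hall's theorem at most 3 of the 5 actors can be matched.

3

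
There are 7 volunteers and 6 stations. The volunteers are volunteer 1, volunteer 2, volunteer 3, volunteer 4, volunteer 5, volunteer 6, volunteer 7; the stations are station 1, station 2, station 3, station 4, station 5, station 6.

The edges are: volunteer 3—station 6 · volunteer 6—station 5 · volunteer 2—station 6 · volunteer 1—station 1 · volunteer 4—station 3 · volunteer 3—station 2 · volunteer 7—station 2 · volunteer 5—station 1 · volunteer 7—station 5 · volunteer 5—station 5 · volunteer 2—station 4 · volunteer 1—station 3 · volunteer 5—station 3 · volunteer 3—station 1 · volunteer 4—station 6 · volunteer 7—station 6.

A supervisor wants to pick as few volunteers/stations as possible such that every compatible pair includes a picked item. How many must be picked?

A maximum matching has 6 edges (e.g. volunteer 1–station 3, volunteer 2–station 4, volunteer 3–station 2, volunteer 4–station 6, volunteer 5–station 1, volunteer 6–station 5).
By König's theorem the minimum vertex cover has the same size. One such cover is {volunteer 2, station 1, station 2, station 3, station 5, station 6}.

6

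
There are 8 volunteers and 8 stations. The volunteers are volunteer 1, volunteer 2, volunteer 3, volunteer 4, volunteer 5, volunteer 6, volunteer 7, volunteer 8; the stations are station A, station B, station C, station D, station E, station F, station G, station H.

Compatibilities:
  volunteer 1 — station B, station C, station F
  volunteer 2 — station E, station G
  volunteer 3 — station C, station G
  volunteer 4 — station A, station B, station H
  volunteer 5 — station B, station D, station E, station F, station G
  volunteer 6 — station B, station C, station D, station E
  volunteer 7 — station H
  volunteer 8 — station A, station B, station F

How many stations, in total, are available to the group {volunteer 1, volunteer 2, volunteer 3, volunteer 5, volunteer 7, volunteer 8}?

The union of neighbours of {volunteer 1, volunteer 2, volunteer 3, volunteer 5, volunteer 7, volunteer 8} is {station A, station B, station C, station D, station E, station F, station G, station H}, which has 8 elements.
Since |N(S)| = 8 ≥ |S| = 6, Hall's condition holds for this subset.

8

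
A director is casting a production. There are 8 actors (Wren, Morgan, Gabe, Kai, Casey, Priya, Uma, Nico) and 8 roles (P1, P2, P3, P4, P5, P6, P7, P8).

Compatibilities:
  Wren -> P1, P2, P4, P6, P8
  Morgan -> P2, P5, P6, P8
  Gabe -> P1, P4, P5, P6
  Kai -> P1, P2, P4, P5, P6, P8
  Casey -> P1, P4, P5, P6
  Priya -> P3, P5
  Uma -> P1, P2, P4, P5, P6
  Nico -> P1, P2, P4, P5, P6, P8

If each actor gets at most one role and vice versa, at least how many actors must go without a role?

A valid assignment of size 7: Wren–P2, Morgan–P5, Gabe–P4, Kai–P8, Casey–P6, Priya–P3, Uma–P1.
The set {Wren, Morgan, Gabe, Kai, Casey, Uma, Nico} has only 6 neighbours ({P1, P2, P4, P5, P6, P8}), so by Hall's theorem at most 7 of the 8 actors can be matched.
That matches 7 of the 8, leaving 1 unmatched; no matching can do better.

1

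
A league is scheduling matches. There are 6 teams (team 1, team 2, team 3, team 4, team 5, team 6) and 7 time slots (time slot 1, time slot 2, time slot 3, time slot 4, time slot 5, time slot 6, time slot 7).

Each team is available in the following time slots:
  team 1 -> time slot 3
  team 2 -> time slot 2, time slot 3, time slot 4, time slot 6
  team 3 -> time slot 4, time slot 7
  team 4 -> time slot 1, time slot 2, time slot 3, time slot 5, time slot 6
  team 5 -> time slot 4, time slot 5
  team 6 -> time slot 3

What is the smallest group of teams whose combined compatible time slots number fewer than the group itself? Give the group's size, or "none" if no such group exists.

2

Take S = {team 1, team 6}. Its neighbourhood is {time slot 3}, so |N(S)| = 1 < |S| = 2.
No single vertex violates Hall's condition since each has at least one neighbour, so 2 is the minimum.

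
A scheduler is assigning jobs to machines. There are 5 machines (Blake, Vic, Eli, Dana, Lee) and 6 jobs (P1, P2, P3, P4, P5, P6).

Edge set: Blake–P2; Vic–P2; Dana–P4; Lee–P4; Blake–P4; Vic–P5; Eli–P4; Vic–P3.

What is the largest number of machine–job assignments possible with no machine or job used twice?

3

A valid assignment of size 3: Blake→P2, Vic→P5, Eli→P4.
The set {Eli, Dana, Lee} has only 1 neighbour ({P4}), so by Hall's theorem at most 3 of the 5 machines can be matched.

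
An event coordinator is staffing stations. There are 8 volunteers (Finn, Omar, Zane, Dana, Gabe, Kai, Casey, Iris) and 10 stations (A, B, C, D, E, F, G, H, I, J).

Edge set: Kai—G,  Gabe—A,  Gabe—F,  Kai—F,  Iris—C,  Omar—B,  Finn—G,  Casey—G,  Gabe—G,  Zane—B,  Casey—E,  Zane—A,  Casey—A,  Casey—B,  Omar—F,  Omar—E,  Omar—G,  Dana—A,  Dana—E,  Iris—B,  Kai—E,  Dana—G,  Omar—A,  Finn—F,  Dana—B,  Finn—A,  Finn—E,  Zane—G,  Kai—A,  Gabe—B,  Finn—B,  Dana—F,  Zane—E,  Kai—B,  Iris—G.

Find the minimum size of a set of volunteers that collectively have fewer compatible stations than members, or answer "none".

6

Take S = {Finn, Omar, Zane, Dana, Gabe, Kai}. Its neighbourhood is {A, B, E, F, G}, so |N(S)| = 5 < |S| = 6.
Every subset of size less than 6 has at least as many neighbours as members, so 6 is the minimum.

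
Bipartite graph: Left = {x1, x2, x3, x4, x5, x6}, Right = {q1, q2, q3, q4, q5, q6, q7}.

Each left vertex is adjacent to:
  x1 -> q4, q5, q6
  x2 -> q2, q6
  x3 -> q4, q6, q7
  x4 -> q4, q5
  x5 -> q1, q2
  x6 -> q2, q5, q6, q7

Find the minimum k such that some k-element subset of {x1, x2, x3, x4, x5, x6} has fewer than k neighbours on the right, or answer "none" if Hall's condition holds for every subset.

none

A matching saturating every left vertex exists, for instance x1→q5, x2→q6, x3→q7, x4→q4, x5→q1, x6→q2.
By Hall's marriage theorem, this means |N(S)| ≥ |S| for every subset S, so no violating subset exists.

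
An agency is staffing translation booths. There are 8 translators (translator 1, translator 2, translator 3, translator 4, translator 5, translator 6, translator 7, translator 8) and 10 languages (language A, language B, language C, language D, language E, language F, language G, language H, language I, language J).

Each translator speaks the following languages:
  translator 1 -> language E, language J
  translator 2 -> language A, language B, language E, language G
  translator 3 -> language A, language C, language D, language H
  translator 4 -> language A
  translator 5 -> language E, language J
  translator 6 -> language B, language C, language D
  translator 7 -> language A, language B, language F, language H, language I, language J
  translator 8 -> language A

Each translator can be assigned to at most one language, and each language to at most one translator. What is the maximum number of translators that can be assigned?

7

For example, pair translator 1→language E, translator 2→language B, translator 3→language H, translator 4→language A, translator 5→language J, translator 6→language D, translator 7→language F.
The set {translator 4, translator 8} has only 1 neighbour ({language A}), so by Hall's theorem at most 7 of the 8 translators can be matched.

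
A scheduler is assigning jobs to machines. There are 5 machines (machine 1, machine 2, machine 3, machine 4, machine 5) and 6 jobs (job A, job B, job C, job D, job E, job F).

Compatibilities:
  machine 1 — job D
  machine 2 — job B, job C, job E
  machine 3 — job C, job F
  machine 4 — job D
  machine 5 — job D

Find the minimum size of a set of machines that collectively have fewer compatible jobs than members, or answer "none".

2

Take S = {machine 1, machine 4}. Its neighbourhood is {job D}, so |N(S)| = 1 < |S| = 2.
No single vertex violates Hall's condition since each has at least one neighbour, so 2 is the minimum.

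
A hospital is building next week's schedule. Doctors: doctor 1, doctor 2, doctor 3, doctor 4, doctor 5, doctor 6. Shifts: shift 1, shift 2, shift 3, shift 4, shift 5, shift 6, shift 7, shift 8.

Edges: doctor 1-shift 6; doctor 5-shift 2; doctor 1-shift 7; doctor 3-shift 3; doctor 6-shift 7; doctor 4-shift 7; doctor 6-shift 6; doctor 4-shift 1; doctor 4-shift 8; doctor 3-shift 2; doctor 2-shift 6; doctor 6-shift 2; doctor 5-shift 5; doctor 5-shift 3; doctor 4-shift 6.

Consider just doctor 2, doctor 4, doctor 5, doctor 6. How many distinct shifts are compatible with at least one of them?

The union of neighbours of {doctor 2, doctor 4, doctor 5, doctor 6} is {shift 1, shift 2, shift 3, shift 5, shift 6, shift 7, shift 8}, which has 7 elements.
Since |N(S)| = 7 ≥ |S| = 4, Hall's condition holds for this subset.

7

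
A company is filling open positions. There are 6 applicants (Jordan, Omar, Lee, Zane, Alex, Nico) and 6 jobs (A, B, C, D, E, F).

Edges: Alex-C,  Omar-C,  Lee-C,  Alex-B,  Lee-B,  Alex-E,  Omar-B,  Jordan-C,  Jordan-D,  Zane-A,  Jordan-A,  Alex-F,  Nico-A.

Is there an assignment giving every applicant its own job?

No

The set {Zane, Nico} has only 1 neighbour ({A}), so by Hall's theorem at most 5 of the 6 applicants can be matched.
Hence no matching covers every applicant.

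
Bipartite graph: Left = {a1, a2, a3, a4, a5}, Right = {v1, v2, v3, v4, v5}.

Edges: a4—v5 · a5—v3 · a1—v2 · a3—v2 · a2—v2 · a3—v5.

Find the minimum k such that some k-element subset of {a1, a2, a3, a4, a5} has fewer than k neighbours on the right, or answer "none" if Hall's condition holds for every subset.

2

Take S = {a1, a2}. Its neighbourhood is {v2}, so |N(S)| = 1 < |S| = 2.
No single vertex violates Hall's condition since each has at least one neighbour, so 2 is the minimum.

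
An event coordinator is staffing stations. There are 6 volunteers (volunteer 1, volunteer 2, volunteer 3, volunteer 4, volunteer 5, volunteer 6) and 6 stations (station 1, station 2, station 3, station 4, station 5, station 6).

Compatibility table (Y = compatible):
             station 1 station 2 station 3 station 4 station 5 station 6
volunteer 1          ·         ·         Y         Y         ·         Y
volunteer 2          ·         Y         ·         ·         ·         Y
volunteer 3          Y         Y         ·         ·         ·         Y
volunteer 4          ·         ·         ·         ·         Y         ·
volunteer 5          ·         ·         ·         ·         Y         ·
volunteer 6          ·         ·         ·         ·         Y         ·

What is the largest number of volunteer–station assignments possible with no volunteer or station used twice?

A valid assignment of size 4: volunteer 1→station 3, volunteer 2→station 6, volunteer 3→station 2, volunteer 4→station 5.
The set {volunteer 4, volunteer 5, volunteer 6} has only 1 neighbour ({station 5}), so by Hall's theorem at most 4 of the 6 volunteers can be matched.

4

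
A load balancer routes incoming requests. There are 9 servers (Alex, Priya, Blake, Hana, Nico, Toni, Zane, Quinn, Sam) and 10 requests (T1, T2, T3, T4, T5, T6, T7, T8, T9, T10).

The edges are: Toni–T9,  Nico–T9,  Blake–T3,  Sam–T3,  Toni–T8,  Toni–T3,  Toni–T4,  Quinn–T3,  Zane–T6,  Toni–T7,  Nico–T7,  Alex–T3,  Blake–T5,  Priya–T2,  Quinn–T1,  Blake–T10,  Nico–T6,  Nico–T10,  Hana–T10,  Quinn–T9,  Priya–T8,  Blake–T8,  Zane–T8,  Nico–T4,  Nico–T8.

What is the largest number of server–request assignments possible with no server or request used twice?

One maximum matching: Alex-T3, Priya-T2, Blake-T8, Hana-T10, Nico-T4, Toni-T7, Zane-T6, Quinn-T9.
The set {Alex, Sam} has only 1 neighbour ({T3}), so by Hall's theorem at most 8 of the 9 servers can be matched.

8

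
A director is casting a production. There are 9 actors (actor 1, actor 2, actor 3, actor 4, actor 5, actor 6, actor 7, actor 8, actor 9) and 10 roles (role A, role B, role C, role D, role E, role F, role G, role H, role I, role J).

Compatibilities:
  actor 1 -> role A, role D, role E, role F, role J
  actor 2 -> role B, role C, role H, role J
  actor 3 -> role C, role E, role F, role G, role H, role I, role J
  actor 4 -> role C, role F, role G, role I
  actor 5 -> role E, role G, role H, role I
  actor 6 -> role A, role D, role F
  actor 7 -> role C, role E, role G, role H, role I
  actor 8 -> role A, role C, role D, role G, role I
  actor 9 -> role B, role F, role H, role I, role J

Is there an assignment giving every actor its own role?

Yes

A valid assignment of size 9: actor 1–role A, actor 2–role J, actor 3–role G, actor 4–role I, actor 5–role E, actor 6–role D, actor 7–role H, actor 8–role C, actor 9–role F.
Every actor is matched, so this matching saturates all of them.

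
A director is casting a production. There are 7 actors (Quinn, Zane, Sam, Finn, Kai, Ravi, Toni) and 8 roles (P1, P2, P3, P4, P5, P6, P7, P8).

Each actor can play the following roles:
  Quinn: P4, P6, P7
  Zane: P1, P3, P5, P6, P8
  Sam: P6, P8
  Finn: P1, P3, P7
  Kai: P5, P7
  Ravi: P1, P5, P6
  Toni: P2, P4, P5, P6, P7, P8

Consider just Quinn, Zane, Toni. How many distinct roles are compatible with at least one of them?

8

The union of neighbours of {Quinn, Zane, Toni} is {P1, P2, P3, P4, P5, P6, P7, P8}, which has 8 elements.
Since |N(S)| = 8 ≥ |S| = 3, Hall's condition holds for this subset.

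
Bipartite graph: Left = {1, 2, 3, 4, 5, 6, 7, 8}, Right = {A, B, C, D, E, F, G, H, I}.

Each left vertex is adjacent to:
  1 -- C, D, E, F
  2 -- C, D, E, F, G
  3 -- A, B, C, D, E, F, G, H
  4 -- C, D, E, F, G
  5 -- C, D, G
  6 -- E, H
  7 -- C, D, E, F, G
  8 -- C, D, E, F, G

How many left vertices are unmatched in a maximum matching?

One maximum matching: 1→D, 2→F, 3→A, 4→E, 5→C, 6→H, 7→G.
The set {1, 2, 4, 5, 7, 8} has only 5 neighbours ({C, D, E, F, G}), so by Hall's theorem at most 7 of the 8 left vertices can be matched.
That matches 7 of the 8, leaving 1 unmatched; no matching can do better.

1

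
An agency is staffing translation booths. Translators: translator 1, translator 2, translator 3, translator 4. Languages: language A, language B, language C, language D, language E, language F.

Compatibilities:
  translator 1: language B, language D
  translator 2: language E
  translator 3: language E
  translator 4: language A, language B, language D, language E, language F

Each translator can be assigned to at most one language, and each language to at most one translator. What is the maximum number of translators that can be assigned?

3

A valid assignment of size 3: translator 1–language B, translator 2–language E, translator 4–language F.
The set {translator 2, translator 3} has only 1 neighbour ({language E}), so by Hall's theorem at most 3 of the 4 translators can be matched.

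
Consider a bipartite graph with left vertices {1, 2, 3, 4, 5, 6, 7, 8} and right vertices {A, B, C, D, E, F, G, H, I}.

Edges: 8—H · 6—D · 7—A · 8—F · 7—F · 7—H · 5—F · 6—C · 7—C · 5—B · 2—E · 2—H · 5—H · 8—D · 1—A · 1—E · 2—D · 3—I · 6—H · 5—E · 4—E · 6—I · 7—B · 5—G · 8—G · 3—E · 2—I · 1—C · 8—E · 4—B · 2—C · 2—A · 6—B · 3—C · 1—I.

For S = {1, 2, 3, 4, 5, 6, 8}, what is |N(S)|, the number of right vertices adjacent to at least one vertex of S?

9

The union of neighbours of {1, 2, 3, 4, 5, 6, 8} is {A, B, C, D, E, F, G, H, I}, which has 9 elements.
Since |N(S)| = 9 ≥ |S| = 7, Hall's condition holds for this subset.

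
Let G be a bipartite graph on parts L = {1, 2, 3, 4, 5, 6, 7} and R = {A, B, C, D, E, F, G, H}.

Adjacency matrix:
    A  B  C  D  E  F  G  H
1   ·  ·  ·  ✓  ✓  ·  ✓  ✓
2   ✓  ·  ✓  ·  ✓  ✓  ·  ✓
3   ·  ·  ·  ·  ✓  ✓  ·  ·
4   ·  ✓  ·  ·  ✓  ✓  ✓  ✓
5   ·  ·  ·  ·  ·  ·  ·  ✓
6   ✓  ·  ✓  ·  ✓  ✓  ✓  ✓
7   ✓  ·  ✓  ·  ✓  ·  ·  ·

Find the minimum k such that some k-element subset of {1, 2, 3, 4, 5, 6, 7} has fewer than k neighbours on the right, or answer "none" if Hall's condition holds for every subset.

none

A matching saturating every left vertex exists, for instance 1→D, 2→C, 3→F, 4→G, 5→H, 6→A, 7→E.
By Hall's marriage theorem, this means |N(S)| ≥ |S| for every subset S, so no violating subset exists.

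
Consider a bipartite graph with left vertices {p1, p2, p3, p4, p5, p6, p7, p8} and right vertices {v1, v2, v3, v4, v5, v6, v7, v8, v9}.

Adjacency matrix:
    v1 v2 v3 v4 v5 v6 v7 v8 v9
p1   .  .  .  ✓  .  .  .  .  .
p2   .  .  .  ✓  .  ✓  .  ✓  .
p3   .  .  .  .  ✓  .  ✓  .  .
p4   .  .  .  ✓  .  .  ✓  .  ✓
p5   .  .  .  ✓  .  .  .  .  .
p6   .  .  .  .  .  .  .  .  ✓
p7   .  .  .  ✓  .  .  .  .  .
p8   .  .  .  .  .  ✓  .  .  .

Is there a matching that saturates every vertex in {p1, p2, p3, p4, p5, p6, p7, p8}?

The set {p1, p5, p7} has only 1 neighbour ({v4}), so by Hall's theorem at most 6 of the 8 left vertices can be matched.
Hence no matching covers every left vertex.

No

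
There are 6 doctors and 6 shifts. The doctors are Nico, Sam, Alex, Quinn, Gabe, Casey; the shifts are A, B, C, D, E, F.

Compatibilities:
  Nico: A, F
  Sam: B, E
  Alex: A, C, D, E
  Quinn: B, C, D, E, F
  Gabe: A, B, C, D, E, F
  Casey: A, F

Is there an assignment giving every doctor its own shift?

One maximum matching: Nico→A, Sam→B, Alex→C, Quinn→D, Gabe→E, Casey→F.
Every doctor is matched, so this is a perfect matching.

Yes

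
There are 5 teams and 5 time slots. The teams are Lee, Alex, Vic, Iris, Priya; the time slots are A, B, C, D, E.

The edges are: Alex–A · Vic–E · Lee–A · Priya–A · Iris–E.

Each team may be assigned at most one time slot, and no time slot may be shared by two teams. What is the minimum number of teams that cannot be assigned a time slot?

A valid assignment of size 2: Lee–A, Vic–E.
The set {Lee, Alex, Vic, Iris, Priya} has only 2 neighbours ({A, E}), so by Hall's theorem at most 2 of the 5 teams can be matched.
That matches 2 of the 5, leaving 3 unmatched; no matching can do better.

3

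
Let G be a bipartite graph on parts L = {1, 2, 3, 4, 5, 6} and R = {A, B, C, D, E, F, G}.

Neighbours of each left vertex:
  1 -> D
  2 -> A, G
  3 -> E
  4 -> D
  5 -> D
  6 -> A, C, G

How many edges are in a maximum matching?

A valid assignment of size 4: 1–D, 2–G, 3–E, 6–C.
The set {1, 4, 5} has only 1 neighbour ({D}), so by Hall's theorem at most 4 of the 6 left vertices can be matched.

4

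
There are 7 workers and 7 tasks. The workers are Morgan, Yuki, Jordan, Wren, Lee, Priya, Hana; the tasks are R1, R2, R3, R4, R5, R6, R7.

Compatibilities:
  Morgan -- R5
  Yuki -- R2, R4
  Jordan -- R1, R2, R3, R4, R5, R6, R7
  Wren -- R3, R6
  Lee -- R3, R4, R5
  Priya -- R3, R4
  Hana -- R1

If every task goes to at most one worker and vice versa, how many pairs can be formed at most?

A valid assignment of size 7: Morgan-R5, Yuki-R2, Jordan-R7, Wren-R6, Lee-R3, Priya-R4, Hana-R1.
This saturates every worker, so 7 is the maximum.

7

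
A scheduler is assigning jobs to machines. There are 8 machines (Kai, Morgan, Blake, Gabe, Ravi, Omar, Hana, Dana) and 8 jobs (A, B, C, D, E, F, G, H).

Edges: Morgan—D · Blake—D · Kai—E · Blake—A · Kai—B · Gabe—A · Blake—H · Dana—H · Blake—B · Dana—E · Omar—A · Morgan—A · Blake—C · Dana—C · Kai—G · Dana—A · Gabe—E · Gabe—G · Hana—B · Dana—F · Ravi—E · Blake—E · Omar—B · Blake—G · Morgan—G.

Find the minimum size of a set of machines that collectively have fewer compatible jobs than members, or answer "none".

Take S = {Kai, Gabe, Ravi, Omar, Hana}. Its neighbourhood is {A, B, E, G}, so |N(S)| = 4 < |S| = 5.
Every subset of size less than 5 has at least as many neighbours as members, so 5 is the minimum.

5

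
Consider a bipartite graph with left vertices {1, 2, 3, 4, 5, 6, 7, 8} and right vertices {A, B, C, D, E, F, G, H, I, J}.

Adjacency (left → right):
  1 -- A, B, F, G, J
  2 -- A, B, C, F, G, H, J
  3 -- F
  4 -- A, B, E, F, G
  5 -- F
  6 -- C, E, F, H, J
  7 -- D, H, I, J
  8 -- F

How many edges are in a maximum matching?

6

One maximum matching: 1–G, 2–H, 3–F, 4–A, 6–E, 7–J.
The set {3, 5, 8} has only 1 neighbour ({F}), so by Hall's theorem at most 6 of the 8 left vertices can be matched.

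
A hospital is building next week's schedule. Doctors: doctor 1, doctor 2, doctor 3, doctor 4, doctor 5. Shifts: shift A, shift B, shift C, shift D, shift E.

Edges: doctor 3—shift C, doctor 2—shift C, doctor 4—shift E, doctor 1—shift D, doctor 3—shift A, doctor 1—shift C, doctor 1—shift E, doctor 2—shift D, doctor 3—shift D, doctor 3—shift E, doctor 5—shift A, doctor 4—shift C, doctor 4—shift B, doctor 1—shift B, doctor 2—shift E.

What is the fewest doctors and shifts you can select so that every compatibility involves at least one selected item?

5

{doctor 1, doctor 2, doctor 3, doctor 4, doctor 5} is a vertex cover of size 5: every edge has an endpoint in this set.
No smaller cover exists because doctor 1–shift D, doctor 2–shift C, doctor 3–shift E, doctor 4–shift B, doctor 5–shift A is a matching of size 5, and a cover must include an endpoint of each of these disjoint edges (König's theorem).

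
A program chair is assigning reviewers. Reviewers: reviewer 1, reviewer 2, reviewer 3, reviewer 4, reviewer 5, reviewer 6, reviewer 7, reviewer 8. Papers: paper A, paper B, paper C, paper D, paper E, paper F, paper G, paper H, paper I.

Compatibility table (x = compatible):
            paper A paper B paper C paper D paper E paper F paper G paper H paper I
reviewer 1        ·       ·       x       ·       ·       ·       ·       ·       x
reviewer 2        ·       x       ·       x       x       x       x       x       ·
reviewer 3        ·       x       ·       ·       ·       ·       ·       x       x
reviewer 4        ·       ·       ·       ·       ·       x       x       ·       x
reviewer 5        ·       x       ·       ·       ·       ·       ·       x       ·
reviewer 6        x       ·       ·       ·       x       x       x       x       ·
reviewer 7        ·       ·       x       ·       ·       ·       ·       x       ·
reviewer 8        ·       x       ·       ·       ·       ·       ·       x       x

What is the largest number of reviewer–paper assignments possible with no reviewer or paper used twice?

7

For example, pair reviewer 1-paper I, reviewer 2-paper G, reviewer 3-paper B, reviewer 4-paper F, reviewer 5-paper H, reviewer 6-paper E, reviewer 7-paper C.
The set {reviewer 1, reviewer 3, reviewer 5, reviewer 7, reviewer 8} has only 4 neighbours ({paper B, paper C, paper H, paper I}), so by Hall's theorem at most 7 of the 8 reviewers can be matched.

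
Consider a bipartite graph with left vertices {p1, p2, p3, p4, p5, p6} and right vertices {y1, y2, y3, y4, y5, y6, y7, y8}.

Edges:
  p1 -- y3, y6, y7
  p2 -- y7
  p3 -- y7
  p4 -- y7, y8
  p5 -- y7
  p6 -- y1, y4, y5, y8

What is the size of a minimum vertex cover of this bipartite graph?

{p1, p4, p6, y7} is a vertex cover of size 4: every edge has an endpoint in this set.
No smaller cover exists because p1–y3, p2–y7, p4–y8, p6–y1 is a matching of size 4, and a cover must include an endpoint of each of these disjoint edges (König's theorem).

4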